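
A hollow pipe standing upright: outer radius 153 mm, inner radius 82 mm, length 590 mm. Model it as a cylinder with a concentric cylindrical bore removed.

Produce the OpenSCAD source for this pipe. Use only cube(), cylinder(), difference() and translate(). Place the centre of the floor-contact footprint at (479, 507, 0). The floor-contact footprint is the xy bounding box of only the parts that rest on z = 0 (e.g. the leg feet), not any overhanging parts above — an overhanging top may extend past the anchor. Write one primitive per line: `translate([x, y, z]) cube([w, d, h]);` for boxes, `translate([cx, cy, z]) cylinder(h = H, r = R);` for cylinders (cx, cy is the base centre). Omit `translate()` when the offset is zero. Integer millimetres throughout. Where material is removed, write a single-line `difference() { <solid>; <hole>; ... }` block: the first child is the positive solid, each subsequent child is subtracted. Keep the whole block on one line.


difference() { translate([479, 507, 0]) cylinder(h = 590, r = 153); translate([479, 507, 0]) cylinder(h = 590, r = 82); }


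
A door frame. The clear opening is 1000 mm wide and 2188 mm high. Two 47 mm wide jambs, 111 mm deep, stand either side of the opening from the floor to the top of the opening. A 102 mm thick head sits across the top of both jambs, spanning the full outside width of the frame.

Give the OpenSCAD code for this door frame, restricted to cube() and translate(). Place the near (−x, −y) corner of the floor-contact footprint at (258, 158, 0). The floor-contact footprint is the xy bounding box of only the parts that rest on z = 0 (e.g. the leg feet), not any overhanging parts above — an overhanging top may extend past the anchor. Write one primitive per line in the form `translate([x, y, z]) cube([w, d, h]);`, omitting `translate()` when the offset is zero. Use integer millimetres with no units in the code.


translate([258, 158, 0]) cube([47, 111, 2188]);
translate([1305, 158, 0]) cube([47, 111, 2188]);
translate([258, 158, 2188]) cube([1094, 111, 102]);


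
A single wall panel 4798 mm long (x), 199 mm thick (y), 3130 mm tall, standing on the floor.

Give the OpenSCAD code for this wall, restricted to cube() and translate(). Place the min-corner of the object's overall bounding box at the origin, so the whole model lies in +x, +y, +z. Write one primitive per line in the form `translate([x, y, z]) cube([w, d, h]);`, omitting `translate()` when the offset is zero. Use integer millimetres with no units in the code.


cube([4798, 199, 3130]);


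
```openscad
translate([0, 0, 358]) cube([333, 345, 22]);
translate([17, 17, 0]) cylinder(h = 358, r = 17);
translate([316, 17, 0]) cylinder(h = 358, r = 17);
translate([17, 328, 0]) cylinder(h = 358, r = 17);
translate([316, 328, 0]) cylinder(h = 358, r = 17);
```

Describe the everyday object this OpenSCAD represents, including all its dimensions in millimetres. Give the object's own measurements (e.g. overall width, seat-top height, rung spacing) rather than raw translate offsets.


A simple wooden stool: a rectangular seat 333 mm (x) by 345 mm (y), 22 mm thick, top face at z = 380 mm, on four round legs, each 34 mm in diameter. The legs rest on z = 0, each leg's axis is inset half a diameter from the nearest pair of seat edges (so the leg's bounding box is flush with the corner).


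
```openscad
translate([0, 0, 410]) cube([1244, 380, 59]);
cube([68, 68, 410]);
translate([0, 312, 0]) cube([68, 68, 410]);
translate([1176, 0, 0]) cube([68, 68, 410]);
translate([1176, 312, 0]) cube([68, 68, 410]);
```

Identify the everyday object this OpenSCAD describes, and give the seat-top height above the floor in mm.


A bench. The seat-top height is 469 mm.

A long slab on four corner posts — a bench. The slab sits at z = 410 with thickness 59, so the top is 410 + 59 = 469 mm.


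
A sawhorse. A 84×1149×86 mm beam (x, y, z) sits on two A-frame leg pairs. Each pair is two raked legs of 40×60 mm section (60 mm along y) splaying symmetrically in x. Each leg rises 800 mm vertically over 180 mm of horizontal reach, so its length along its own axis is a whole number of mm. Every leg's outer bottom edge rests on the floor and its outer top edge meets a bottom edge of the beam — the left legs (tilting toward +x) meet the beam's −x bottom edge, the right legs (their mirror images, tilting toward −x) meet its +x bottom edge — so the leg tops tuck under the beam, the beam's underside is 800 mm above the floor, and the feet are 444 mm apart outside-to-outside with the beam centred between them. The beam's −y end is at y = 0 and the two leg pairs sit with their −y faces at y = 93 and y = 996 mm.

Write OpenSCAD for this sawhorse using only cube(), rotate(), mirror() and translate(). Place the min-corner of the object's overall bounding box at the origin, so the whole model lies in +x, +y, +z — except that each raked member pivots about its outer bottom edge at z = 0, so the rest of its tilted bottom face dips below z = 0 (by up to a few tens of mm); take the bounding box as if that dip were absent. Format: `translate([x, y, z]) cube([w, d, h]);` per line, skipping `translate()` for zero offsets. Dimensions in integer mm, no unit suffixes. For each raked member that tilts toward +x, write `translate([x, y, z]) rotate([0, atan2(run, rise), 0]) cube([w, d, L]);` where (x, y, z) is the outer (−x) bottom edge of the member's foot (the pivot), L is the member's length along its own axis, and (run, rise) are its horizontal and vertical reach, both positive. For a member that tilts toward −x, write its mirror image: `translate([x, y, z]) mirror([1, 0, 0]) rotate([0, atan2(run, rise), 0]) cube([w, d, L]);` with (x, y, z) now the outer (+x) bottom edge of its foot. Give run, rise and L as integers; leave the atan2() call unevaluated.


translate([180, 0, 800]) cube([84, 1149, 86]);
translate([0, 93, 0]) rotate([0, atan2(180, 800), 0]) cube([40, 60, 820]);
translate([444, 93, 0]) mirror([1, 0, 0]) rotate([0, atan2(180, 800), 0]) cube([40, 60, 820]);
translate([0, 996, 0]) rotate([0, atan2(180, 800), 0]) cube([40, 60, 820]);
translate([444, 996, 0]) mirror([1, 0, 0]) rotate([0, atan2(180, 800), 0]) cube([40, 60, 820]);


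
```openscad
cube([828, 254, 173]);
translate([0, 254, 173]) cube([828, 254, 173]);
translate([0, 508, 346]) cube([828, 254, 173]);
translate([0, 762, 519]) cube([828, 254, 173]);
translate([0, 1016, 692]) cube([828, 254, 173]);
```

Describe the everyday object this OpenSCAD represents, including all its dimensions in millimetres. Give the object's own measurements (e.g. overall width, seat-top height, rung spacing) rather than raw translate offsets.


A straight staircase of 5 solid steps. Each step is 828 mm wide (x), 254 mm deep (y, the going) and 173 mm tall (the rise). The first step rests on the floor; each subsequent step sits one going further in +y and one rise higher in +z, directly behind and above the previous step with no overlap.


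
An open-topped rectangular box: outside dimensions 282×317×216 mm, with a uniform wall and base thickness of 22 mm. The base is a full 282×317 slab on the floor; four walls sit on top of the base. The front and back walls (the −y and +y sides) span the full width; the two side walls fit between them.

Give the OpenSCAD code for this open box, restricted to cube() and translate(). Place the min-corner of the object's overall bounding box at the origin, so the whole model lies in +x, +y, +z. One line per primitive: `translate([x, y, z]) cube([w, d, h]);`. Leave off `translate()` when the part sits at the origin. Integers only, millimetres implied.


cube([282, 317, 22]);
translate([0, 0, 22]) cube([282, 22, 194]);
translate([0, 295, 22]) cube([282, 22, 194]);
translate([0, 22, 22]) cube([22, 273, 194]);
translate([260, 22, 22]) cube([22, 273, 194]);


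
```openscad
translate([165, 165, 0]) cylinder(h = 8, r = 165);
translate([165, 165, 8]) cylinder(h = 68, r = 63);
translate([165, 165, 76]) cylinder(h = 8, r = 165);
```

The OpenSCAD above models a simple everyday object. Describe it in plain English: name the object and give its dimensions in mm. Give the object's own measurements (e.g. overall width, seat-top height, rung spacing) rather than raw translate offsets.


A spool: two coaxial disc flanges of radius 165 mm and thickness 8 mm, joined by a core cylinder of radius 63 mm and height 68 mm. The lower flange rests on z = 0 and the three cylinders share a vertical axis.


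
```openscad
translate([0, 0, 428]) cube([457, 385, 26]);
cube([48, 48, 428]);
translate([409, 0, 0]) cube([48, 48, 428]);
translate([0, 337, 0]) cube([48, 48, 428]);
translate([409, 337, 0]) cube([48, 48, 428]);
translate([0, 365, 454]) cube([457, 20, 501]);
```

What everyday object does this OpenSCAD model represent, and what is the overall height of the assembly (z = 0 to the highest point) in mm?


A chair. The overall height is 955 mm.

A slab on four corner posts with a tall panel at the back — a chair. The seat slab sits at z = 428 with thickness 26, and the 501 mm backrest starts at the seat top, so the overall height is 428 + 26 + 501 = 955 mm.


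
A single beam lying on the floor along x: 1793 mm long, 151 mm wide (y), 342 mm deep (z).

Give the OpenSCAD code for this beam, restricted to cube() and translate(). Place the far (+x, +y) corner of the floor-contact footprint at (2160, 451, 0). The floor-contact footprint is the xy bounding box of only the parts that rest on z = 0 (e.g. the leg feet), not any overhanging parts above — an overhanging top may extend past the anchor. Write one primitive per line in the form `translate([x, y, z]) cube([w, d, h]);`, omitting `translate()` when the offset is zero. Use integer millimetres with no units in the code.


translate([367, 300, 0]) cube([1793, 151, 342]);


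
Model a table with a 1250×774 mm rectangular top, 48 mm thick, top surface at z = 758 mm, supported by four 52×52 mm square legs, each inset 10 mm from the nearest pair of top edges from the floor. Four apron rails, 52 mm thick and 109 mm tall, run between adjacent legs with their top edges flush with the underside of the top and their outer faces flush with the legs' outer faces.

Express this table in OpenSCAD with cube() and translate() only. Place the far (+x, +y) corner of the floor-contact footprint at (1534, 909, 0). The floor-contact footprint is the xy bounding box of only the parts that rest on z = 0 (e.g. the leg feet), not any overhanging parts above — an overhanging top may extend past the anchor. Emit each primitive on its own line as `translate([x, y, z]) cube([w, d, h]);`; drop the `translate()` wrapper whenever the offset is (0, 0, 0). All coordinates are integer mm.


translate([294, 145, 710]) cube([1250, 774, 48]);
translate([304, 155, 0]) cube([52, 52, 710]);
translate([1482, 155, 0]) cube([52, 52, 710]);
translate([304, 857, 0]) cube([52, 52, 710]);
translate([1482, 857, 0]) cube([52, 52, 710]);
translate([356, 155, 601]) cube([1126, 52, 109]);
translate([356, 857, 601]) cube([1126, 52, 109]);
translate([304, 207, 601]) cube([52, 650, 109]);
translate([1482, 207, 601]) cube([52, 650, 109]);


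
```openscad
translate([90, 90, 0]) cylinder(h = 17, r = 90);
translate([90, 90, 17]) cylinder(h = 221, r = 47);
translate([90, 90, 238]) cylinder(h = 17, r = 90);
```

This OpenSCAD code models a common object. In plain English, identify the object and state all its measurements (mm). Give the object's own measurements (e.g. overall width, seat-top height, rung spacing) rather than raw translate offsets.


A spool: two coaxial disc flanges of radius 90 mm and thickness 17 mm, joined by a core cylinder of radius 47 mm and height 221 mm. The lower flange rests on z = 0 and the three cylinders share a vertical axis.


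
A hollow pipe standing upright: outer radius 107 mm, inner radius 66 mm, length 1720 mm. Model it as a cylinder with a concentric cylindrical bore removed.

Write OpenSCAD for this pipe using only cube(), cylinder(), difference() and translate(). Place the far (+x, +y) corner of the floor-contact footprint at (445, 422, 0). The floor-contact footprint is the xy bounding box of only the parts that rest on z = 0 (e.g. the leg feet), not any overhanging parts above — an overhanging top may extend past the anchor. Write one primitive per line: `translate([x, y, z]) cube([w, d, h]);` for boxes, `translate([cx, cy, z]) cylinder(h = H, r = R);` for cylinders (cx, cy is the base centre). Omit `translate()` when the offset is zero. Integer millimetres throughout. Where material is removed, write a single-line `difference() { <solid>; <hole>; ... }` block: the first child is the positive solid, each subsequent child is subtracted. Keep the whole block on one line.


difference() { translate([338, 315, 0]) cylinder(h = 1720, r = 107); translate([338, 315, 0]) cylinder(h = 1720, r = 66); }


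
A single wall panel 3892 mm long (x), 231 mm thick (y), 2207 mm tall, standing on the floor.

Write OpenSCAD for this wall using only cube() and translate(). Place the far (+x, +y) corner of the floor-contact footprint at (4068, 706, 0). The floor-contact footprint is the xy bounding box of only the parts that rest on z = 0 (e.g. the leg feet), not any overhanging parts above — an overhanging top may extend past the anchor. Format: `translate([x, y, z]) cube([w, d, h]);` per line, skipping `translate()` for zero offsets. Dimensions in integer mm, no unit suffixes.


translate([176, 475, 0]) cube([3892, 231, 2207]);


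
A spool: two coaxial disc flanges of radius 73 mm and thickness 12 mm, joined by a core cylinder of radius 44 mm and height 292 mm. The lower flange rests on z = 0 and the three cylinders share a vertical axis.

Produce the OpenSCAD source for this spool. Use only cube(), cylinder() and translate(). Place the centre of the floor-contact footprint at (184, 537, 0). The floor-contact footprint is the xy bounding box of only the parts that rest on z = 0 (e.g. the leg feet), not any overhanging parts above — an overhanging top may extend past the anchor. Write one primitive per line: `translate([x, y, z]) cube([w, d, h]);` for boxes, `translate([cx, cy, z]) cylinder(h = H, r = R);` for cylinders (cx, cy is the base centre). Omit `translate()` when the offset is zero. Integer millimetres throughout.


translate([184, 537, 0]) cylinder(h = 12, r = 73);
translate([184, 537, 12]) cylinder(h = 292, r = 44);
translate([184, 537, 304]) cylinder(h = 12, r = 73);


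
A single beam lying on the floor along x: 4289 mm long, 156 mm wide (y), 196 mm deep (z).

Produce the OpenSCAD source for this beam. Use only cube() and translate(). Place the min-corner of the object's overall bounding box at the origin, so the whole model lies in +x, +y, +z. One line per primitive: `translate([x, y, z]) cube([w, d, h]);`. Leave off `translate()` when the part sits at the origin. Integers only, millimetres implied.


cube([4289, 156, 196]);


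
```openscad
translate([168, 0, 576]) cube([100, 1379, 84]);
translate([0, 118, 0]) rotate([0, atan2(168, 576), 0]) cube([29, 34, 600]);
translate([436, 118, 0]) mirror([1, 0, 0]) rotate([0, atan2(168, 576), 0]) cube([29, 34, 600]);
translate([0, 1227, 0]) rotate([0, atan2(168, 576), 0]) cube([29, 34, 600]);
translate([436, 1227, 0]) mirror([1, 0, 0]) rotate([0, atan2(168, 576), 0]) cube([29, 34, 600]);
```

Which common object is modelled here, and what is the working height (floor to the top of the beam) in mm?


A sawhorse. The overall height is 660 mm.

A beam across two mirrored pairs of raked legs — a sawhorse. The beam's underside is at z = 576 (matching the legs' vertical rise in atan2(168, 576)) and the beam is 84 mm tall, so its top is at 576 + 84 = 660 mm. The raked legs top out at the beam's underside, so that is the highest point.


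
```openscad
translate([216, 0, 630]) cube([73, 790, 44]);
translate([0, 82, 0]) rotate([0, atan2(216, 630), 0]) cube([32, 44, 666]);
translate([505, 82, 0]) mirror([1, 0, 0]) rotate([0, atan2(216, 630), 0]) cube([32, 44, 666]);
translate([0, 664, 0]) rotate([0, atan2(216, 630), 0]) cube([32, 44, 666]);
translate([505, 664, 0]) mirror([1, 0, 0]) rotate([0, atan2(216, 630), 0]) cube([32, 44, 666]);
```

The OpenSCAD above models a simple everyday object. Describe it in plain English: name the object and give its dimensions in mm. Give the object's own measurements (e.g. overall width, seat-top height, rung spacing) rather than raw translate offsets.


A sawhorse. A 73×790×44 mm beam (x, y, z) sits on two A-frame leg pairs. Each pair is two raked legs of 32×44 mm section (44 mm along y) splaying symmetrically in x. Each leg rises 630 mm vertically over 216 mm of horizontal reach and is 666 mm long along its own axis. Every leg's outer bottom edge rests on the floor and its outer top edge meets a bottom edge of the beam — the left legs (tilting toward +x) meet the beam's −x bottom edge, the right legs (their mirror images, tilting toward −x) meet its +x bottom edge — so the leg tops tuck under the beam, the beam's underside is 630 mm above the floor, and the feet are 505 mm apart outside-to-outside with the beam centred between them. The two leg pairs are set in 82 mm from either end of the beam.


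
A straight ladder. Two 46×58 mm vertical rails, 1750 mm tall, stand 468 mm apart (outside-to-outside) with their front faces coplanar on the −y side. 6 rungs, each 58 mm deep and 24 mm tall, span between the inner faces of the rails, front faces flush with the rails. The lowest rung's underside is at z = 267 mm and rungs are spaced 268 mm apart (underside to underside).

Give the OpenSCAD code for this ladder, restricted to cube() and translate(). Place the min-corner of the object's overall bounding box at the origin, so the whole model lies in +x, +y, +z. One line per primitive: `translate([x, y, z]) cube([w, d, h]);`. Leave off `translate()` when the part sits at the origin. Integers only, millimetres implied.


cube([46, 58, 1750]);
translate([422, 0, 0]) cube([46, 58, 1750]);
translate([46, 0, 267]) cube([376, 58, 24]);
translate([46, 0, 535]) cube([376, 58, 24]);
translate([46, 0, 803]) cube([376, 58, 24]);
translate([46, 0, 1071]) cube([376, 58, 24]);
translate([46, 0, 1339]) cube([376, 58, 24]);
translate([46, 0, 1607]) cube([376, 58, 24]);


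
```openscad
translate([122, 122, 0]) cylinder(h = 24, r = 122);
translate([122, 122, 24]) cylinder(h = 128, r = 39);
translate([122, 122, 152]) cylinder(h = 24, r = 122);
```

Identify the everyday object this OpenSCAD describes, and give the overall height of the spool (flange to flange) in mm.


A spool. The overall height is 176 mm.

Three coaxial cylinders, large–small–large — a spool. Two 24 mm flanges and a 128 mm core give 24 + 128 + 24 = 176 mm.


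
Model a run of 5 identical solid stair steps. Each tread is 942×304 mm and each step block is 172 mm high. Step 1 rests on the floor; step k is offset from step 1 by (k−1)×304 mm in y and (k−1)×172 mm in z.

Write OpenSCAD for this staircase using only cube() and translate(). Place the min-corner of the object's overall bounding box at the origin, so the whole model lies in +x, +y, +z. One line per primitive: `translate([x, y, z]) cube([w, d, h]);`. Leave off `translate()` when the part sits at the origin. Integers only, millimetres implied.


cube([942, 304, 172]);
translate([0, 304, 172]) cube([942, 304, 172]);
translate([0, 608, 344]) cube([942, 304, 172]);
translate([0, 912, 516]) cube([942, 304, 172]);
translate([0, 1216, 688]) cube([942, 304, 172]);


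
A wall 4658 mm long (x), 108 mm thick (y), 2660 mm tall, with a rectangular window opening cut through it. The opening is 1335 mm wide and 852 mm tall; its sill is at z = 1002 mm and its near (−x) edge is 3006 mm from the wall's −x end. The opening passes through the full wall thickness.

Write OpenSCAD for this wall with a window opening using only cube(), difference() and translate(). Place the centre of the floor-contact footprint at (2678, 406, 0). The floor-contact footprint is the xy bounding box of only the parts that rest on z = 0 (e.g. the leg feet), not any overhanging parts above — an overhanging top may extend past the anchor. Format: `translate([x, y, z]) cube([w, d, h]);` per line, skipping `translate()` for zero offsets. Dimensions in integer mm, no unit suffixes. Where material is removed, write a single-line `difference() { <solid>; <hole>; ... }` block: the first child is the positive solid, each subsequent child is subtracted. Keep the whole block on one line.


difference() { translate([349, 352, 0]) cube([4658, 108, 2660]); translate([3355, 352, 1002]) cube([1335, 108, 852]); }


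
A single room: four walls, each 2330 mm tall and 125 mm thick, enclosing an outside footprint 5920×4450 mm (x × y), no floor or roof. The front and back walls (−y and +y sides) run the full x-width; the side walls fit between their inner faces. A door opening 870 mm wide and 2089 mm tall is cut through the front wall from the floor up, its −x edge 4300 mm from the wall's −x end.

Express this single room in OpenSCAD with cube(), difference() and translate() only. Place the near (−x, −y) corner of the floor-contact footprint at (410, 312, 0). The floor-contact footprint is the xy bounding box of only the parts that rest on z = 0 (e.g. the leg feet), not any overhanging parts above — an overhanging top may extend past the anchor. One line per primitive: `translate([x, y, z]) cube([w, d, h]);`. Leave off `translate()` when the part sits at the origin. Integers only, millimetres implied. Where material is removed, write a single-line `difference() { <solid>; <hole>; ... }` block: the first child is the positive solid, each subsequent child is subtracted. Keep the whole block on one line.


difference() { translate([410, 312, 0]) cube([5920, 125, 2330]); translate([4710, 312, 0]) cube([870, 125, 2089]); }
translate([410, 4637, 0]) cube([5920, 125, 2330]);
translate([410, 437, 0]) cube([125, 4200, 2330]);
translate([6205, 437, 0]) cube([125, 4200, 2330]);


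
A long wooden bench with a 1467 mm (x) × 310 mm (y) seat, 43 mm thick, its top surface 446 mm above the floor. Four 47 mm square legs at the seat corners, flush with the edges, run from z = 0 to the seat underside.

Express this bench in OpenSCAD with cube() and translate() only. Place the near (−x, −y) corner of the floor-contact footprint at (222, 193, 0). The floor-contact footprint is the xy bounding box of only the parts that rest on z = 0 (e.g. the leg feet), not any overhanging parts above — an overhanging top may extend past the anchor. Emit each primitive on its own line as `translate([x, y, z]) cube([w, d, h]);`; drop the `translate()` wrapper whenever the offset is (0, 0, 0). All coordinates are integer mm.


translate([222, 193, 403]) cube([1467, 310, 43]);
translate([222, 193, 0]) cube([47, 47, 403]);
translate([222, 456, 0]) cube([47, 47, 403]);
translate([1642, 193, 0]) cube([47, 47, 403]);
translate([1642, 456, 0]) cube([47, 47, 403]);


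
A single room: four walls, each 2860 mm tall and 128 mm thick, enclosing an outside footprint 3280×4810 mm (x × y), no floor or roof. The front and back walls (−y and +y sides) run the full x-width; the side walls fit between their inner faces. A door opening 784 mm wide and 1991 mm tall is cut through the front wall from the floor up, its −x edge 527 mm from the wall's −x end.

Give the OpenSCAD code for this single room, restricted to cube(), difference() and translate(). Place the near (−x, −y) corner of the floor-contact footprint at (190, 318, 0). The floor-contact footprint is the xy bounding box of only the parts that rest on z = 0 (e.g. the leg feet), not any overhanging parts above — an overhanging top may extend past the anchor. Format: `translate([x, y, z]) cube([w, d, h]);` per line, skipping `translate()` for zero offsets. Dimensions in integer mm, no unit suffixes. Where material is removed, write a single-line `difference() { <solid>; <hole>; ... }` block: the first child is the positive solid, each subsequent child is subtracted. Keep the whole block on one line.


difference() { translate([190, 318, 0]) cube([3280, 128, 2860]); translate([717, 318, 0]) cube([784, 128, 1991]); }
translate([190, 5000, 0]) cube([3280, 128, 2860]);
translate([190, 446, 0]) cube([128, 4554, 2860]);
translate([3342, 446, 0]) cube([128, 4554, 2860]);


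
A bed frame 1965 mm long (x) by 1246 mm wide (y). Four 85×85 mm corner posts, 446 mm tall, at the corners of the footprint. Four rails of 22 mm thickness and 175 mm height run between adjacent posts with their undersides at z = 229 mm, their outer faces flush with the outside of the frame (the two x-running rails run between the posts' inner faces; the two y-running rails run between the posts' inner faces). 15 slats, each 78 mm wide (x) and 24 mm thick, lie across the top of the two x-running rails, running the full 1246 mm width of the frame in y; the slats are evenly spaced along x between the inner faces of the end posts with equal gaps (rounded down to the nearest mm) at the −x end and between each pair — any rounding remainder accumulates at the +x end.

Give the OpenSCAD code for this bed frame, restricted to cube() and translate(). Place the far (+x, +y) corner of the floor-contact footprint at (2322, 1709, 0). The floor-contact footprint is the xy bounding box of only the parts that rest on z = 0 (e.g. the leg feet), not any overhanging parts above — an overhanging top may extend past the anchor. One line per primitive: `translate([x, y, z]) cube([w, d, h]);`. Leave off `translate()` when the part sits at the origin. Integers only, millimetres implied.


translate([357, 463, 0]) cube([85, 85, 446]);
translate([357, 1624, 0]) cube([85, 85, 446]);
translate([2237, 463, 0]) cube([85, 85, 446]);
translate([2237, 1624, 0]) cube([85, 85, 446]);
translate([442, 463, 229]) cube([1795, 22, 175]);
translate([442, 1687, 229]) cube([1795, 22, 175]);
translate([357, 548, 229]) cube([22, 1076, 175]);
translate([2300, 548, 229]) cube([22, 1076, 175]);
translate([481, 463, 404]) cube([78, 1246, 24]);
translate([598, 463, 404]) cube([78, 1246, 24]);
translate([715, 463, 404]) cube([78, 1246, 24]);
translate([832, 463, 404]) cube([78, 1246, 24]);
translate([949, 463, 404]) cube([78, 1246, 24]);
translate([1066, 463, 404]) cube([78, 1246, 24]);
translate([1183, 463, 404]) cube([78, 1246, 24]);
translate([1300, 463, 404]) cube([78, 1246, 24]);
translate([1417, 463, 404]) cube([78, 1246, 24]);
translate([1534, 463, 404]) cube([78, 1246, 24]);
translate([1651, 463, 404]) cube([78, 1246, 24]);
translate([1768, 463, 404]) cube([78, 1246, 24]);
translate([1885, 463, 404]) cube([78, 1246, 24]);
translate([2002, 463, 404]) cube([78, 1246, 24]);
translate([2119, 463, 404]) cube([78, 1246, 24]);


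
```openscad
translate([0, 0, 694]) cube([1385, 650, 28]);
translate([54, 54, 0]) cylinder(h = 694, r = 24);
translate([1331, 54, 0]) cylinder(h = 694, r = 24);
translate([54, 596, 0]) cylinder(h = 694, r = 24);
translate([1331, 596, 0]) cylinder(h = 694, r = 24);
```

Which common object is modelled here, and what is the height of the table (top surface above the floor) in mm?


A table. The table height is 722 mm.

A 1385×650×28 slab sits at z = 694 on four Ø48 mm round legs — a table. The top surface is at 694 + 28 = 722 mm.


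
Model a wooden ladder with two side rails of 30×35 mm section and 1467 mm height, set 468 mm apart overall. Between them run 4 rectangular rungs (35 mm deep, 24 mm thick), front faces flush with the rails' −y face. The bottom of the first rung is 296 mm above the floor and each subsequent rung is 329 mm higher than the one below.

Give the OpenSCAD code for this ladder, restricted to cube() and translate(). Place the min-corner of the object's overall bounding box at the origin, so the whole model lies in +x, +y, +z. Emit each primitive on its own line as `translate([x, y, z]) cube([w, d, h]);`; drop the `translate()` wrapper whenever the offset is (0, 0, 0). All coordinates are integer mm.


cube([30, 35, 1467]);
translate([438, 0, 0]) cube([30, 35, 1467]);
translate([30, 0, 296]) cube([408, 35, 24]);
translate([30, 0, 625]) cube([408, 35, 24]);
translate([30, 0, 954]) cube([408, 35, 24]);
translate([30, 0, 1283]) cube([408, 35, 24]);


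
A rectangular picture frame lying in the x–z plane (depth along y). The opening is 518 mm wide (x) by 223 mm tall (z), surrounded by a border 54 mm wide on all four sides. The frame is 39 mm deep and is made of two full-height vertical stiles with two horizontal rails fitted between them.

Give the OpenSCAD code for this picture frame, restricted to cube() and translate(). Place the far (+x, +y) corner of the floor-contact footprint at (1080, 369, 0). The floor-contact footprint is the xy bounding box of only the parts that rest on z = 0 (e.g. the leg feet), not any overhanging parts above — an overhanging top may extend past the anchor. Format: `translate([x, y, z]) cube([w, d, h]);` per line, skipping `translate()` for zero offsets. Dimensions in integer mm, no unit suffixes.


translate([454, 330, 0]) cube([54, 39, 331]);
translate([1026, 330, 0]) cube([54, 39, 331]);
translate([508, 330, 0]) cube([518, 39, 54]);
translate([508, 330, 277]) cube([518, 39, 54]);


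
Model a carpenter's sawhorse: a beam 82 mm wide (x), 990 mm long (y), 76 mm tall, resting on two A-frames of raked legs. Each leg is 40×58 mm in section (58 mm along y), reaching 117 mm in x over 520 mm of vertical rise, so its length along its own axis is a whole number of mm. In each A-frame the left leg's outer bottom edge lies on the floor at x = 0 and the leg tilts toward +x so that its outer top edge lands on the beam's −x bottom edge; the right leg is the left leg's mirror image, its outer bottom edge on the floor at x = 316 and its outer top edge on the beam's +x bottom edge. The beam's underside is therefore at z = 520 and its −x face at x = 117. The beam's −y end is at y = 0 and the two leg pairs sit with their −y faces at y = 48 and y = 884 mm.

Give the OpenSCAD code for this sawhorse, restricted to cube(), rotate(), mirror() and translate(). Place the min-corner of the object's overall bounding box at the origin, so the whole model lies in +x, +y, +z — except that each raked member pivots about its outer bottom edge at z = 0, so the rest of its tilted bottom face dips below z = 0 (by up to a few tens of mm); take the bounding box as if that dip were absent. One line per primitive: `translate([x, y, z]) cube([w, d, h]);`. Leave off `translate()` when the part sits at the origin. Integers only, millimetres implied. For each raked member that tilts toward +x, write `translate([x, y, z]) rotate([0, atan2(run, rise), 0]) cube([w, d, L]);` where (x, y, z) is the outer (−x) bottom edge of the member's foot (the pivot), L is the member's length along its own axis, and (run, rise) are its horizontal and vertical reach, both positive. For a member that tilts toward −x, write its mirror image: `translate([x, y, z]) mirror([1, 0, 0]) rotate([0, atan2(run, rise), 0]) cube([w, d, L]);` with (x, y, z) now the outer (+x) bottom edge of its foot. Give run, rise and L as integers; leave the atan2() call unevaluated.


translate([117, 0, 520]) cube([82, 990, 76]);
translate([0, 48, 0]) rotate([0, atan2(117, 520), 0]) cube([40, 58, 533]);
translate([316, 48, 0]) mirror([1, 0, 0]) rotate([0, atan2(117, 520), 0]) cube([40, 58, 533]);
translate([0, 884, 0]) rotate([0, atan2(117, 520), 0]) cube([40, 58, 533]);
translate([316, 884, 0]) mirror([1, 0, 0]) rotate([0, atan2(117, 520), 0]) cube([40, 58, 533]);


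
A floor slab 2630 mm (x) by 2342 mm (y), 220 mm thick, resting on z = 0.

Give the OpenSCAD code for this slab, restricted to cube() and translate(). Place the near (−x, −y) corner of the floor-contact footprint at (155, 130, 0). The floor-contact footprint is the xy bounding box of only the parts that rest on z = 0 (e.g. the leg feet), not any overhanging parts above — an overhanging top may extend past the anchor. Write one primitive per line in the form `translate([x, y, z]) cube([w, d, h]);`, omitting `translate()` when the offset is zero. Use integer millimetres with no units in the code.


translate([155, 130, 0]) cube([2630, 2342, 220]);


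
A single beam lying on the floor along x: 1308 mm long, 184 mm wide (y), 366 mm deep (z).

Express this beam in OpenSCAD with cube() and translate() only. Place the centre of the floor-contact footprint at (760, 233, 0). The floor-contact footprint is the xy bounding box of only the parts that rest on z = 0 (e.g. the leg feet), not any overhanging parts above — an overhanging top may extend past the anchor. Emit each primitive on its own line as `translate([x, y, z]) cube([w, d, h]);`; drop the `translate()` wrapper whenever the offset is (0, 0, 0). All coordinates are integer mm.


translate([106, 141, 0]) cube([1308, 184, 366]);


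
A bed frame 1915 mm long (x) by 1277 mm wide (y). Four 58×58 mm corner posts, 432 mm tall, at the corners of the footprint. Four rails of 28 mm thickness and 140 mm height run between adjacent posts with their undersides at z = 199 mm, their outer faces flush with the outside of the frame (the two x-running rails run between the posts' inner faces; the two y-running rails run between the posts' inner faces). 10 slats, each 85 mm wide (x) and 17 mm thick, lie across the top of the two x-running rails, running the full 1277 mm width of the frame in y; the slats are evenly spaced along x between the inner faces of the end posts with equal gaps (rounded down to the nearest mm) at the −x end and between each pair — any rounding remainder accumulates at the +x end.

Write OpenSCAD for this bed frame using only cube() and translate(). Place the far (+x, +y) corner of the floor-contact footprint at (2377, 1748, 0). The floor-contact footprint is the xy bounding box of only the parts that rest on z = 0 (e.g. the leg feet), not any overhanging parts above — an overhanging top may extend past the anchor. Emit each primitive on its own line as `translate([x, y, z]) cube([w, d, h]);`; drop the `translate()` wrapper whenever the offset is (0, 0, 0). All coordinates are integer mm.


translate([462, 471, 0]) cube([58, 58, 432]);
translate([462, 1690, 0]) cube([58, 58, 432]);
translate([2319, 471, 0]) cube([58, 58, 432]);
translate([2319, 1690, 0]) cube([58, 58, 432]);
translate([520, 471, 199]) cube([1799, 28, 140]);
translate([520, 1720, 199]) cube([1799, 28, 140]);
translate([462, 529, 199]) cube([28, 1161, 140]);
translate([2349, 529, 199]) cube([28, 1161, 140]);
translate([606, 471, 339]) cube([85, 1277, 17]);
translate([777, 471, 339]) cube([85, 1277, 17]);
translate([948, 471, 339]) cube([85, 1277, 17]);
translate([1119, 471, 339]) cube([85, 1277, 17]);
translate([1290, 471, 339]) cube([85, 1277, 17]);
translate([1461, 471, 339]) cube([85, 1277, 17]);
translate([1632, 471, 339]) cube([85, 1277, 17]);
translate([1803, 471, 339]) cube([85, 1277, 17]);
translate([1974, 471, 339]) cube([85, 1277, 17]);
translate([2145, 471, 339]) cube([85, 1277, 17]);


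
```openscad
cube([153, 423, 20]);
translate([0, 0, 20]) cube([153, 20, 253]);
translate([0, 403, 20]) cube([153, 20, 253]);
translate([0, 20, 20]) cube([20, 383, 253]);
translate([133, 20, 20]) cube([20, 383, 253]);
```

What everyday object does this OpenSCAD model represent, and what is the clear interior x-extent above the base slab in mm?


An open box. The internal width is 113 mm.

A 153×423 base slab with four walls standing on it — an open box. The base is 153 mm wide and the walls are 20 mm thick, so the internal width is 153 − 2 × 20 = 113 mm.


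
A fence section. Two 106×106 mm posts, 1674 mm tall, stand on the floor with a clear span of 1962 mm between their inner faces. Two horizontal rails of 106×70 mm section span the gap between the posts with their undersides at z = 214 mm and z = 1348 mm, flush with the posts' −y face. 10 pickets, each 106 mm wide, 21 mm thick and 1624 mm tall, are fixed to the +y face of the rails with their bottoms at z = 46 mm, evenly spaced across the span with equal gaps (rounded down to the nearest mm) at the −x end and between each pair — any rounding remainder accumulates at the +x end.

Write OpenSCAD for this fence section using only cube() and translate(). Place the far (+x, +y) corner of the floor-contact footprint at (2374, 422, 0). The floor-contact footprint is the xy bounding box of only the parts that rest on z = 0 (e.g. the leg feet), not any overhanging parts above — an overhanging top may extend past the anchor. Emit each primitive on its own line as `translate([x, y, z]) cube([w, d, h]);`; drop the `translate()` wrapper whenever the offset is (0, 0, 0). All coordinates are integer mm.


translate([200, 316, 0]) cube([106, 106, 1674]);
translate([2268, 316, 0]) cube([106, 106, 1674]);
translate([306, 316, 214]) cube([1962, 106, 70]);
translate([306, 316, 1348]) cube([1962, 106, 70]);
translate([388, 422, 46]) cube([106, 21, 1624]);
translate([576, 422, 46]) cube([106, 21, 1624]);
translate([764, 422, 46]) cube([106, 21, 1624]);
translate([952, 422, 46]) cube([106, 21, 1624]);
translate([1140, 422, 46]) cube([106, 21, 1624]);
translate([1328, 422, 46]) cube([106, 21, 1624]);
translate([1516, 422, 46]) cube([106, 21, 1624]);
translate([1704, 422, 46]) cube([106, 21, 1624]);
translate([1892, 422, 46]) cube([106, 21, 1624]);
translate([2080, 422, 46]) cube([106, 21, 1624]);


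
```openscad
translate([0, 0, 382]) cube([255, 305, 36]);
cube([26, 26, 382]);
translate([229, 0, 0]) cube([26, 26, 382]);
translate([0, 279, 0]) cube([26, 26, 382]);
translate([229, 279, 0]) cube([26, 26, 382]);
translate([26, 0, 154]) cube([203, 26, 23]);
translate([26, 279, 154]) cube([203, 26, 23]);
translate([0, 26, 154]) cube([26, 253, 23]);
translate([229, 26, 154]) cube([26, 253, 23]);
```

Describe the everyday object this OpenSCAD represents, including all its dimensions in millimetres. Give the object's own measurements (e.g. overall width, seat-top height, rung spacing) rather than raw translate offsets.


A simple wooden stool: a rectangular seat 255 mm (x) by 305 mm (y), 36 mm thick, top face at z = 418 mm, on four square legs, each 26×26 mm in cross-section. The legs rest on z = 0, each flush with a corner of the seat. Four stretchers, 26 mm wide and 23 mm tall, connect adjacent legs with their undersides at z = 154 mm, each running between the inner faces of the legs it joins and aligned with the legs' outer faces on the other axis.


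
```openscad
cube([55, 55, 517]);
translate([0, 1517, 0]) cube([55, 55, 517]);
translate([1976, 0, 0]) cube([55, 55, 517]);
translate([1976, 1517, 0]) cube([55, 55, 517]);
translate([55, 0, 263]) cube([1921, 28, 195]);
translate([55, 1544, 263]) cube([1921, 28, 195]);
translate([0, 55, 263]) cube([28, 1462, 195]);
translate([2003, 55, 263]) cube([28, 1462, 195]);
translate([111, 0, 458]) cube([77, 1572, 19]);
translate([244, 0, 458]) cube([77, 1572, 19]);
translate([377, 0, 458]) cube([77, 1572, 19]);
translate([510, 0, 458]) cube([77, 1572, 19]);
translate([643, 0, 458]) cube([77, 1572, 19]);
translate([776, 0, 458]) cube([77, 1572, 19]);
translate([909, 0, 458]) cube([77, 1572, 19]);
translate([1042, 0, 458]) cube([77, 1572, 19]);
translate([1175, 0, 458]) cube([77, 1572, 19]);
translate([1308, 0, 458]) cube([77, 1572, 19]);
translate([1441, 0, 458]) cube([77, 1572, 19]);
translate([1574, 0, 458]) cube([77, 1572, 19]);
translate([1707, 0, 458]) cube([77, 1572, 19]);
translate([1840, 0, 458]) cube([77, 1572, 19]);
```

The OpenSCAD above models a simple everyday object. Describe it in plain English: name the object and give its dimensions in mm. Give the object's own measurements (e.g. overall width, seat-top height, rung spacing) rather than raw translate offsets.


A bed frame 2031 mm long (x) by 1572 mm wide (y). Four 55×55 mm corner posts, 517 mm tall, at the corners of the footprint. Four rails of 28 mm thickness and 195 mm height run between adjacent posts with their undersides at z = 263 mm, their outer faces flush with the outside of the frame (the two x-running rails run between the posts' inner faces; the two y-running rails run between the posts' inner faces). 14 slats, each 77 mm wide (x) and 19 mm thick, lie across the top of the two x-running rails, running the full 1572 mm width of the frame in y; along x they sit between the end posts with a 56 mm gap after the −x posts and between neighbouring slats, leaving 59 mm before the +x posts.
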